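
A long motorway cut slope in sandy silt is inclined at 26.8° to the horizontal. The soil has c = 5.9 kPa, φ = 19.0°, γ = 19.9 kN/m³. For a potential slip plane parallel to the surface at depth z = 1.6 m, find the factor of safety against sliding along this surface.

FS = 1.14

For an infinite slope with a slip plane parallel to the surface (no pore pressure): FS = [c + γz cos²β tanφ] / [γz sinβ cosβ].
γz = 19.9·1.6 = 31.84 kN/m²
Numerator = 5.9 + 31.84·cos²26.8°·tan19.0° = 5.9 + 31.84·0.7967·0.3443 = 14.635 kPa
Denominator = 31.84·sin26.8°·cos26.8° = 31.84·0.4509·0.8926 = 12.814 kPa
FS = 14.635 / 12.814 = 1.142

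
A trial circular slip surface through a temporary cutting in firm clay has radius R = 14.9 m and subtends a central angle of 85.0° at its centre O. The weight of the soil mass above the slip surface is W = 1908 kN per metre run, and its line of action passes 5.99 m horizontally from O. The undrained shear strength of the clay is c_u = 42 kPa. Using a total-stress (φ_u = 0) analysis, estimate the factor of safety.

Taking moments about the centre O, the resisting moment is provided by the undrained shear strength acting along the arc:
Arc length L_a = R·θ = 14.9·(85.0°·π/180) = 14.9·1.4835 = 22.10 m
M_R = c_u·L_a·R = 42·22.10·14.9 = 13833.1 kN·m/m
M_D = W·d = 1908·5.99 = 11428.9 kN·m/m
FS = M_R / M_D = 13833.1 / 11428.9 = 1.210

FS = 1.21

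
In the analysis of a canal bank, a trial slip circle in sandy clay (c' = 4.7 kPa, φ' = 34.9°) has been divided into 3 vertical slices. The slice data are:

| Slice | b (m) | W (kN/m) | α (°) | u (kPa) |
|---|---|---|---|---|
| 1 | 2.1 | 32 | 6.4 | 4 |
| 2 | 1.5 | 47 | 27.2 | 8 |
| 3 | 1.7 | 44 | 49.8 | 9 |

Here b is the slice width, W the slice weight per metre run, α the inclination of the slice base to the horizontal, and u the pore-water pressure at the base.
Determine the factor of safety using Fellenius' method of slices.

FS = 1.19

Ordinary method of slices: FS = Σ[c'·Δl_i + (W_i cosα_i − u_i·Δl_i)·tanφ'] / Σ W_i sinα_i, with Δl_i = b_i / cosα_i.
Slice 1: Δl = 2.1/cos6.4° = 2.113 m; N'_1 = 32·cos6.4° − 4·2.113 = 23.3; c'Δl = 9.93; W sinα = 3.6
Slice 2: Δl = 1.5/cos27.2° = 1.686 m; N'_2 = 47·cos27.2° − 8·1.686 = 28.3; c'Δl = 7.93; W sinα = 21.5
Slice 3: Δl = 1.7/cos49.8° = 2.634 m; N'_3 = 44·cos49.8° − 9·2.634 = 4.7; c'Δl = 12.38; W sinα = 33.6
Σc'Δl = 30.2 kN/m; ΣN' = 56.4 kN/m; ΣW sinα = 58.7 kN/m
Resisting = 30.2 + 56.4·tan34.9° = 30.2 + 39.3 = 69.6 kN/m
FS = 69.6 / 58.7 = 1.186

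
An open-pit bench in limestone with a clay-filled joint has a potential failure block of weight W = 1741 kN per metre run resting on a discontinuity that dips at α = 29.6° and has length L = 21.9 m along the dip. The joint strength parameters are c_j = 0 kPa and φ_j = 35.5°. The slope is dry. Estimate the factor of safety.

Resolving the block weight along and normal to the plane and applying the Mohr–Coulomb strength on the joint:
N' = W cosα = 1741·cos29.6° = 1513.8 kN/m
Driving force T = W sinα = 1741·sin29.6° = 860.0 kN/m
Resisting force R = c_j·L + N'·tanφ_j = 0·21.9 + 1513.8·tan35.5° = 0.0 + 1079.8 = 1079.8 kN/m
FS = R / T = 1079.8 / 860.0 = 1.256

FS = 1.26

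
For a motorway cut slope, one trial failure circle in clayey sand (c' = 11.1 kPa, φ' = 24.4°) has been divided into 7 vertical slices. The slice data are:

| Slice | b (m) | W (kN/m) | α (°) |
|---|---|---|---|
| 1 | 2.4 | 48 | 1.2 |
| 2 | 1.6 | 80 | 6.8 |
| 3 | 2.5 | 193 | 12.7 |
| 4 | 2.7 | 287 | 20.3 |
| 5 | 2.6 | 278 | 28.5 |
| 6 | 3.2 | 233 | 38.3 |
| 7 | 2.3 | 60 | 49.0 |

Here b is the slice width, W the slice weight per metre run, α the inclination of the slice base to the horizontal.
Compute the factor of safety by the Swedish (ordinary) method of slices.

FS = 1.47

Ordinary method of slices: FS = Σ[c'·Δl_i + (W_i cosα_i)·tanφ'] / Σ W_i sinα_i, with Δl_i = b_i / cosα_i.
Slice 1: Δl = 2.4/cos1.2° = 2.401 m; N'_1 = 48·cos1.2° = 48.0; c'Δl = 26.65; W sinα = 1.0
Slice 2: Δl = 1.6/cos6.8° = 1.611 m; N'_2 = 80·cos6.8° = 79.4; c'Δl = 17.89; W sinα = 9.5
Slice 3: Δl = 2.5/cos12.7° = 2.563 m; N'_3 = 193·cos12.7° = 188.3; c'Δl = 28.45; W sinα = 42.4
Slice 4: Δl = 2.7/cos20.3° = 2.879 m; N'_4 = 287·cos20.3° = 269.2; c'Δl = 31.95; W sinα = 99.6
Slice 5: Δl = 2.6/cos28.5° = 2.959 m; N'_5 = 278·cos28.5° = 244.3; c'Δl = 32.84; W sinα = 132.7
Slice 6: Δl = 3.2/cos38.3° = 4.078 m; N'_6 = 233·cos38.3° = 182.9; c'Δl = 45.26; W sinα = 144.4
Slice 7: Δl = 2.3/cos49.0° = 3.506 m; N'_7 = 60·cos49.0° = 39.4; c'Δl = 38.91; W sinα = 45.3
Σc'Δl = 221.9 kN/m; ΣN' = 1051.4 kN/m; ΣW sinα = 474.8 kN/m
Resisting = 221.9 + 1051.4·tan24.4° = 221.9 + 476.9 = 698.9 kN/m
FS = 698.9 / 474.8 = 1.472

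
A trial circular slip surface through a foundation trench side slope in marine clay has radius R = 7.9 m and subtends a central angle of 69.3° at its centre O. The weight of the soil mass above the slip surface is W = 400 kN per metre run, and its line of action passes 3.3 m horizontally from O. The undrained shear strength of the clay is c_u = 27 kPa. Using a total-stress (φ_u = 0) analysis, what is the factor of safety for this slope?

Taking moments about the centre O, the resisting moment is provided by the undrained shear strength acting along the arc:
Arc length L_a = R·θ = 7.9·(69.3°·π/180) = 7.9·1.2095 = 9.56 m
M_R = c_u·L_a·R = 27·9.56·7.9 = 2038.1 kN·m/m
M_D = W·d = 400·3.3 = 1320.0 kN·m/m
FS = M_R / M_D = 2038.1 / 1320.0 = 1.544

FS = 1.54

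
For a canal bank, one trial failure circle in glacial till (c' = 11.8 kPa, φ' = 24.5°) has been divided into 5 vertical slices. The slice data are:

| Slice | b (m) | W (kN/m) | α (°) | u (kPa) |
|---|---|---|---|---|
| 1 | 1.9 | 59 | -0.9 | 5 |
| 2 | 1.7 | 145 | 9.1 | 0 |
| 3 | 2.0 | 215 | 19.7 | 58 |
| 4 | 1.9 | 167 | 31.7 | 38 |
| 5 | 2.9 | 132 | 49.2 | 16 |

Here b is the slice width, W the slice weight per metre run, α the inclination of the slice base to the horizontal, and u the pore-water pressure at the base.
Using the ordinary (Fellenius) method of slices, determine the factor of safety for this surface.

FS = 1.08

Ordinary method of slices: FS = Σ[c'·Δl_i + (W_i cosα_i − u_i·Δl_i)·tanφ'] / Σ W_i sinα_i, with Δl_i = b_i / cosα_i.
Slice 1: Δl = 1.9/cos(-0.9°) = 1.900 m; N'_1 = 59·cos(-0.9°) − 5·1.900 = 49.5; c'Δl = 22.42; W sinα = -0.9
Slice 2: Δl = 1.7/cos9.1° = 1.722 m; N'_2 = 145·cos9.1° − 0·1.722 = 143.2; c'Δl = 20.32; W sinα = 22.9
Slice 3: Δl = 2.0/cos19.7° = 2.124 m; N'_3 = 215·cos19.7° − 58·2.124 = 79.2; c'Δl = 25.07; W sinα = 72.5
Slice 4: Δl = 1.9/cos31.7° = 2.233 m; N'_4 = 167·cos31.7° − 38·2.233 = 57.2; c'Δl = 26.35; W sinα = 87.8
Slice 5: Δl = 2.9/cos49.2° = 4.438 m; N'_5 = 132·cos49.2° − 16·4.438 = 15.2; c'Δl = 52.37; W sinα = 99.9
Σc'Δl = 146.5 kN/m; ΣN' = 344.3 kN/m; ΣW sinα = 282.2 kN/m
Resisting = 146.5 + 344.3·tan24.5° = 146.5 + 156.9 = 303.5 kN/m
FS = 303.5 / 282.2 = 1.075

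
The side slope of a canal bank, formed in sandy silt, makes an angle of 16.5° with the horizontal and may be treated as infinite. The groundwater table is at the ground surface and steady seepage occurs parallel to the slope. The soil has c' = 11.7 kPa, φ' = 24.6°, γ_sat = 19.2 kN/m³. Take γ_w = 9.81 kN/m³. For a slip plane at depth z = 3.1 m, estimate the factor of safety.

With seepage parallel to the slope and the water table at the surface, the effective normal stress on the slip plane uses the buoyant unit weight γ' = γ_sat − γ_w while the driving shear stress uses γ_sat:
FS = [c' + γ' z cos²β tanφ'] / [γ_sat z sinβ cosβ]
γ' = 19.2 − 9.81 = 9.39 kN/m³
Numerator = 11.7 + 9.39·3.1·cos²16.5°·tan24.6° = 11.7 + 9.39·3.1·0.9193·0.4578 = 23.952 kPa
Denominator = 19.2·3.1·sin16.5°·cos16.5° = 19.2·3.1·0.2840·0.9588 = 16.208 kPa
FS = 23.952 / 16.208 = 1.478

FS = 1.48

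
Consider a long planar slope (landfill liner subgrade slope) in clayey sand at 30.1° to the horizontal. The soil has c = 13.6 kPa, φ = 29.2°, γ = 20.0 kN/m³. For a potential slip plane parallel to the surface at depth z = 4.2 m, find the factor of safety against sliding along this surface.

FS = 1.34

For an infinite slope with a slip plane parallel to the surface (no pore pressure): FS = [c + γz cos²β tanφ] / [γz sinβ cosβ].
γz = 20.0·4.2 = 84.00 kN/m²
Numerator = 13.6 + 84.00·cos²30.1°·tan29.2° = 13.6 + 84.00·0.7485·0.5589 = 48.738 kPa
Denominator = 84.00·sin30.1°·cos30.1° = 84.00·0.5015·0.8652 = 36.446 kPa
FS = 48.738 / 36.446 = 1.337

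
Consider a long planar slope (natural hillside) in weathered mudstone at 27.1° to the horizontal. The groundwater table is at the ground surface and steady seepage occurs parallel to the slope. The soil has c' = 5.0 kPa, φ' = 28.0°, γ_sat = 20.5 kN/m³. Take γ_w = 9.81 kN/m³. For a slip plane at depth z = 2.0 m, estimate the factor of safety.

FS = 0.84

With seepage parallel to the slope and the water table at the surface, the effective normal stress on the slip plane uses the buoyant unit weight γ' = γ_sat − γ_w while the driving shear stress uses γ_sat:
FS = [c' + γ' z cos²β tanφ'] / [γ_sat z sinβ cosβ]
γ' = 20.5 − 9.81 = 10.69 kN/m³
Numerator = 5.0 + 10.69·2.0·cos²27.1°·tan28.0° = 5.0 + 10.69·2.0·0.7925·0.5317 = 14.009 kPa
Denominator = 20.5·2.0·sin27.1°·cos27.1° = 20.5·2.0·0.4555·0.8902 = 16.627 kPa
FS = 14.009 / 16.627 = 0.843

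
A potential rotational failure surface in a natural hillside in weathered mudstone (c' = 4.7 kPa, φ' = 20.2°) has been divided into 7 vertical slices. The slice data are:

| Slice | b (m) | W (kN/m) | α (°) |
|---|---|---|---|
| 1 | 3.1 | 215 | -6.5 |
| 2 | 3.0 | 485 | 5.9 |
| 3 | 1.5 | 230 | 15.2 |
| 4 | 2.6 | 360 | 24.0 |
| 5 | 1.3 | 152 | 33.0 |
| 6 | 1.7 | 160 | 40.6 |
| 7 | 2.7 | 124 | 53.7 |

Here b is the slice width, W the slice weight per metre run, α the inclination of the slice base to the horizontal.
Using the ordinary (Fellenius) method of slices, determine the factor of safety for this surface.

FS = 1.28

Ordinary method of slices: FS = Σ[c'·Δl_i + (W_i cosα_i)·tanφ'] / Σ W_i sinα_i, with Δl_i = b_i / cosα_i.
Slice 1: Δl = 3.1/cos(-6.5°) = 3.120 m; N'_1 = 215·cos(-6.5°) = 213.6; c'Δl = 14.66; W sinα = -24.3
Slice 2: Δl = 3.0/cos5.9° = 3.016 m; N'_2 = 485·cos5.9° = 482.4; c'Δl = 14.18; W sinα = 49.9
Slice 3: Δl = 1.5/cos15.2° = 1.554 m; N'_3 = 230·cos15.2° = 222.0; c'Δl = 7.31; W sinα = 60.3
Slice 4: Δl = 2.6/cos24.0° = 2.846 m; N'_4 = 360·cos24.0° = 328.9; c'Δl = 13.38; W sinα = 146.4
Slice 5: Δl = 1.3/cos33.0° = 1.550 m; N'_5 = 152·cos33.0° = 127.5; c'Δl = 7.29; W sinα = 82.8
Slice 6: Δl = 1.7/cos40.6° = 2.239 m; N'_6 = 160·cos40.6° = 121.5; c'Δl = 10.52; W sinα = 104.1
Slice 7: Δl = 2.7/cos53.7° = 4.561 m; N'_7 = 124·cos53.7° = 73.4; c'Δl = 21.44; W sinα = 99.9
Σc'Δl = 88.8 kN/m; ΣN' = 1569.2 kN/m; ΣW sinα = 519.1 kN/m
Resisting = 88.8 + 1569.2·tan20.2° = 88.8 + 577.4 = 666.1 kN/m
FS = 666.1 / 519.1 = 1.283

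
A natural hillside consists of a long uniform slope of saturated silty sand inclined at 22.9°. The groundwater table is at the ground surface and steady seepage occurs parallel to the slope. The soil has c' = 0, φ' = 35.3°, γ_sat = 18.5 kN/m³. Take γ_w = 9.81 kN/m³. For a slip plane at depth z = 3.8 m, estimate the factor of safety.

FS = 0.79

With seepage parallel to the slope and the water table at the surface, the effective normal stress on the slip plane uses the buoyant unit weight γ' = γ_sat − γ_w while the driving shear stress uses γ_sat:
FS = [c' + γ' z cos²β tanφ'] / [γ_sat z sinβ cosβ]
(For c' = 0 this reduces to FS = (γ'/γ_sat)·tanφ'/tanβ.)
γ' = 18.5 − 9.81 = 8.69 kN/m³
Numerator = 0.0 + 8.69·3.8·cos²22.9°·tan35.3° = 0.0 + 8.69·3.8·0.8486·0.7080 = 19.841 kPa
Denominator = 18.5·3.8·sin22.9°·cos22.9° = 18.5·3.8·0.3891·0.9212 = 25.199 kPa
FS = 19.841 / 25.199 = 0.787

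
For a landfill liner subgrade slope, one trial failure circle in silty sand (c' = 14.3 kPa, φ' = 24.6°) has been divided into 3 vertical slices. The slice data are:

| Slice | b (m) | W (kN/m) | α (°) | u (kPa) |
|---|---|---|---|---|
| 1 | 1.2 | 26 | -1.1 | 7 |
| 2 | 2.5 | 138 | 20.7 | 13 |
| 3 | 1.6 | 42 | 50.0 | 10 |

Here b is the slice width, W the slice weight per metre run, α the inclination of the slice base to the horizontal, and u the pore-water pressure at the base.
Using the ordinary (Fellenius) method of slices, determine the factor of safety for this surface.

FS = 1.78

Ordinary method of slices: FS = Σ[c'·Δl_i + (W_i cosα_i − u_i·Δl_i)·tanφ'] / Σ W_i sinα_i, with Δl_i = b_i / cosα_i.
Slice 1: Δl = 1.2/cos(-1.1°) = 1.200 m; N'_1 = 26·cos(-1.1°) − 7·1.200 = 17.6; c'Δl = 17.16; W sinα = -0.5
Slice 2: Δl = 2.5/cos20.7° = 2.673 m; N'_2 = 138·cos20.7° − 13·2.673 = 94.3; c'Δl = 38.22; W sinα = 48.8
Slice 3: Δl = 1.6/cos50.0° = 2.489 m; N'_3 = 42·cos50.0° − 10·2.489 = 2.1; c'Δl = 35.59; W sinα = 32.2
Σc'Δl = 91.0 kN/m; ΣN' = 114.0 kN/m; ΣW sinα = 80.5 kN/m
Resisting = 91.0 + 114.0·tan24.6° = 91.0 + 52.2 = 143.2 kN/m
FS = 143.2 / 80.5 = 1.780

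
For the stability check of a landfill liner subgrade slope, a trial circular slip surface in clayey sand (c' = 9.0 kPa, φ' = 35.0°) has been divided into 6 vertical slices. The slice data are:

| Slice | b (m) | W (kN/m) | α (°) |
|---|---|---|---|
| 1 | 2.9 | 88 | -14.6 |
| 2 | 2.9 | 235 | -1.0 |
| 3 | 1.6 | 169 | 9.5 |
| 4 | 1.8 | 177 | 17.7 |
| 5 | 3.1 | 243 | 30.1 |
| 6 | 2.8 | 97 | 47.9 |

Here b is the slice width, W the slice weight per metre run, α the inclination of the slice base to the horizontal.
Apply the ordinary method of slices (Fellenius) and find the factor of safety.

FS = 3.23

Ordinary method of slices: FS = Σ[c'·Δl_i + (W_i cosα_i)·tanφ'] / Σ W_i sinα_i, with Δl_i = b_i / cosα_i.
Slice 1: Δl = 2.9/cos(-14.6°) = 2.997 m; N'_1 = 88·cos(-14.6°) = 85.2; c'Δl = 26.97; W sinα = -22.2
Slice 2: Δl = 2.9/cos(-1.0°) = 2.900 m; N'_2 = 235·cos(-1.0°) = 235.0; c'Δl = 26.10; W sinα = -4.1
Slice 3: Δl = 1.6/cos9.5° = 1.622 m; N'_3 = 169·cos9.5° = 166.7; c'Δl = 14.60; W sinα = 27.9
Slice 4: Δl = 1.8/cos17.7° = 1.889 m; N'_4 = 177·cos17.7° = 168.6; c'Δl = 17.00; W sinα = 53.8
Slice 5: Δl = 3.1/cos30.1° = 3.583 m; N'_5 = 243·cos30.1° = 210.2; c'Δl = 32.25; W sinα = 121.9
Slice 6: Δl = 2.8/cos47.9° = 4.176 m; N'_6 = 97·cos47.9° = 65.0; c'Δl = 37.59; W sinα = 72.0
Σc'Δl = 154.5 kN/m; ΣN' = 930.7 kN/m; ΣW sinα = 249.3 kN/m
Resisting = 154.5 + 930.7·tan35.0° = 154.5 + 651.7 = 806.2 kN/m
FS = 806.2 / 249.3 = 3.234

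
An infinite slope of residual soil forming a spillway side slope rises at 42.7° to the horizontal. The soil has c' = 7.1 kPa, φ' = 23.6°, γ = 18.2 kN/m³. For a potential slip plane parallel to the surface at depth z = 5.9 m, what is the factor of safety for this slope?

For an infinite slope with a slip plane parallel to the surface (no pore pressure): FS = [c' + γz cos²β tanφ'] / [γz sinβ cosβ].
γz = 18.2·5.9 = 107.38 kN/m²
Numerator = 7.1 + 107.38·cos²42.7°·tan23.6° = 7.1 + 107.38·0.5401·0.4369 = 32.438 kPa
Denominator = 107.38·sin42.7°·cos42.7° = 107.38·0.6782·0.7349 = 53.517 kPa
FS = 32.438 / 53.517 = 0.606

FS = 0.61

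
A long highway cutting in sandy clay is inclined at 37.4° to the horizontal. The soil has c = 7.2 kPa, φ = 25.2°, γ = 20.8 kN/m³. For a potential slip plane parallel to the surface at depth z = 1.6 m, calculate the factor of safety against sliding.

FS = 1.06

For an infinite slope with a slip plane parallel to the surface (no pore pressure): FS = [c + γz cos²β tanφ] / [γz sinβ cosβ].
γz = 20.8·1.6 = 33.28 kN/m²
Numerator = 7.2 + 33.28·cos²37.4°·tan25.2° = 7.2 + 33.28·0.6311·0.4706 = 17.083 kPa
Denominator = 33.28·sin37.4°·cos37.4° = 33.28·0.6074·0.7944 = 16.058 kPa
FS = 17.083 / 16.058 = 1.064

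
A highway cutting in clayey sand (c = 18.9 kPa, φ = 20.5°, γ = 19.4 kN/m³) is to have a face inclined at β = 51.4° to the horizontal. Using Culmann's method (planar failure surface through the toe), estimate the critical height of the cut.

Culmann's analysis gives the critical failure plane at α_cr = (β + φ)/2 = (51.4 + 20.5)/2 = 36.0°, and the critical height
H_c = (4c/γ) · sinβ cosφ / [1 − cos(β − φ)]
    = (4·18.9/19.4) · sin51.4°·cos20.5° / [1 − cos(30.9°)]
    = 3.897 · 0.7815·0.9367 / [1 − 0.8581]
    = 3.897 · 0.7320 / 0.1419
    = 20.10 m

H_c = 20.10 m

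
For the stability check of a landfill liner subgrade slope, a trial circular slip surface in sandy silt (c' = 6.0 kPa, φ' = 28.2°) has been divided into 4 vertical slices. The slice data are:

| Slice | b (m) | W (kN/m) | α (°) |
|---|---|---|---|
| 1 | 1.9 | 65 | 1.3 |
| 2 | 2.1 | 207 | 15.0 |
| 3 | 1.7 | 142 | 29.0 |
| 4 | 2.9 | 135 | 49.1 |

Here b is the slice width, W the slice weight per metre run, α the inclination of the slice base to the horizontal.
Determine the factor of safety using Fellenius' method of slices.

FS = 1.41

Ordinary method of slices: FS = Σ[c'·Δl_i + (W_i cosα_i)·tanφ'] / Σ W_i sinα_i, with Δl_i = b_i / cosα_i.
Slice 1: Δl = 1.9/cos1.3° = 1.900 m; N'_1 = 65·cos1.3° = 65.0; c'Δl = 11.40; W sinα = 1.5
Slice 2: Δl = 2.1/cos15.0° = 2.174 m; N'_2 = 207·cos15.0° = 199.9; c'Δl = 13.04; W sinα = 53.6
Slice 3: Δl = 1.7/cos29.0° = 1.944 m; N'_3 = 142·cos29.0° = 124.2; c'Δl = 11.66; W sinα = 68.8
Slice 4: Δl = 2.9/cos49.1° = 4.429 m; N'_4 = 135·cos49.1° = 88.4; c'Δl = 26.58; W sinα = 102.0
Σc'Δl = 62.7 kN/m; ΣN' = 477.5 kN/m; ΣW sinα = 225.9 kN/m
Resisting = 62.7 + 477.5·tan28.2° = 62.7 + 256.0 = 318.7 kN/m
FS = 318.7 / 225.9 = 1.411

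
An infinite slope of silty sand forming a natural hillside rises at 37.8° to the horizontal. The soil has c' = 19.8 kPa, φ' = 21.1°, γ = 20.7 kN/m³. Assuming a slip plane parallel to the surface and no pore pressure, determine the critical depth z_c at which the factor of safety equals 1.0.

Setting FS = 1.00 in FS = [c' + γz cos²β tanφ'] / [γz sinβ cosβ] and solving for z:
z = c' / [γ cosβ (FS·sinβ − cosβ·tanφ')]
  = 19.8 / [20.7·cos37.8°·(1.00·sin37.8° − cos37.8°·tan21.1°)]
  = 19.8 / [20.7·0.7902·(1.00·0.6129 − 0.7902·0.3859)]
  = 19.8 / 5.0379 = 3.930 m

z_c = 3.93 m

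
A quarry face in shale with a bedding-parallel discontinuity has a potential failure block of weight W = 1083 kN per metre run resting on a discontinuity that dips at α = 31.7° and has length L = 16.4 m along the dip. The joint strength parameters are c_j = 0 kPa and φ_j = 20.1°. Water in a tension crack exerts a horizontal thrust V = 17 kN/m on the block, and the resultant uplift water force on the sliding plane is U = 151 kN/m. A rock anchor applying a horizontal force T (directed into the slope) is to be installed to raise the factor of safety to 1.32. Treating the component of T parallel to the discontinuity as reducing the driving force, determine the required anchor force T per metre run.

Resolving forces along and normal to the sliding plane, with the horizontal anchor force T adding T·sinα to the effective normal force and T·cosα acting up the plane against the driving force:
FS = [c_jL + (W cosα − U − V sinα + T sinα) tanφ_j] / [W sinα + V cosα − T cosα]
Without the anchor: N' = 761.5 kN/m, driving T_d = 583.5 kN/m, resisting R = 0·16.4 + 761.5·tan20.1° = 278.7 kN/m, FS = 0.48.
Setting FS = 1.32 and solving for T:
1.32·(583.5 − T cos31.7°) = 278.7 + T sin31.7°·tan20.1°
T·(sin31.7°·tan20.1° + 1.32·cos31.7°) = 1.32·583.5 − 278.7
T·(0.5255·0.3659 + 1.32·0.8508) = 770.3 − 278.7 = 491.6
T·1.3154 = 491.6
T = 373.7 kN/m

T = 374 kN/m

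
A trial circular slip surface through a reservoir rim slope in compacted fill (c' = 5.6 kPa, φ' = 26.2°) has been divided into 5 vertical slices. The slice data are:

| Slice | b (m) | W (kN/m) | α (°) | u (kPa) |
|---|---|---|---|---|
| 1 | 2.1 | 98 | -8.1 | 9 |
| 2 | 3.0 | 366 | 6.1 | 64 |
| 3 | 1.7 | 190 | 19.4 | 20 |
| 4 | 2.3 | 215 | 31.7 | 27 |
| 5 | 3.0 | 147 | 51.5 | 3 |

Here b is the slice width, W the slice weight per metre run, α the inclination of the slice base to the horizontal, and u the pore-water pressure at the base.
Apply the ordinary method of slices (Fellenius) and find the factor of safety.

FS = 1.16

Ordinary method of slices: FS = Σ[c'·Δl_i + (W_i cosα_i − u_i·Δl_i)·tanφ'] / Σ W_i sinα_i, with Δl_i = b_i / cosα_i.
Slice 1: Δl = 2.1/cos(-8.1°) = 2.121 m; N'_1 = 98·cos(-8.1°) − 9·2.121 = 77.9; c'Δl = 11.88; W sinα = -13.8
Slice 2: Δl = 3.0/cos6.1° = 3.017 m; N'_2 = 366·cos6.1° − 64·3.017 = 170.8; c'Δl = 16.90; W sinα = 38.9
Slice 3: Δl = 1.7/cos19.4° = 1.802 m; N'_3 = 190·cos19.4° − 20·1.802 = 143.2; c'Δl = 10.09; W sinα = 63.1
Slice 4: Δl = 2.3/cos31.7° = 2.703 m; N'_4 = 215·cos31.7° − 27·2.703 = 109.9; c'Δl = 15.14; W sinα = 113.0
Slice 5: Δl = 3.0/cos51.5° = 4.819 m; N'_5 = 147·cos51.5° − 3·4.819 = 77.1; c'Δl = 26.99; W sinα = 115.0
Σc'Δl = 81.0 kN/m; ΣN' = 578.9 kN/m; ΣW sinα = 316.2 kN/m
Resisting = 81.0 + 578.9·tan26.2° = 81.0 + 284.9 = 365.9 kN/m
FS = 365.9 / 316.2 = 1.157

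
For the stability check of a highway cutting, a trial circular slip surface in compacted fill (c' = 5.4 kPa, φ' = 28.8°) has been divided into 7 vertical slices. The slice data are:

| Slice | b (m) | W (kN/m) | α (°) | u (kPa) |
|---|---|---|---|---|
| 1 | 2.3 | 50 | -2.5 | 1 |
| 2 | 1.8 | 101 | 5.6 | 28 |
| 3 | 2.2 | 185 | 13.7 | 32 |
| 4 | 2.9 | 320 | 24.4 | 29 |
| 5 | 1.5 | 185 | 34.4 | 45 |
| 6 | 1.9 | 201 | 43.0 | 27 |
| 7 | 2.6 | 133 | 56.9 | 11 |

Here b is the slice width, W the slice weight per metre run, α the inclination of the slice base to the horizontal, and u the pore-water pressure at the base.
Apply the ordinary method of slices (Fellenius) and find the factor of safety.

Ordinary method of slices: FS = Σ[c'·Δl_i + (W_i cosα_i − u_i·Δl_i)·tanφ'] / Σ W_i sinα_i, with Δl_i = b_i / cosα_i.
Slice 1: Δl = 2.3/cos(-2.5°) = 2.302 m; N'_1 = 50·cos(-2.5°) − 1·2.302 = 47.7; c'Δl = 12.43; W sinα = -2.2
Slice 2: Δl = 1.8/cos5.6° = 1.809 m; N'_2 = 101·cos5.6° − 28·1.809 = 49.9; c'Δl = 9.77; W sinα = 9.9
Slice 3: Δl = 2.2/cos13.7° = 2.264 m; N'_3 = 185·cos13.7° − 32·2.264 = 107.3; c'Δl = 12.23; W sinα = 43.8
Slice 4: Δl = 2.9/cos24.4° = 3.184 m; N'_4 = 320·cos24.4° − 29·3.184 = 199.1; c'Δl = 17.20; W sinα = 132.2
Slice 5: Δl = 1.5/cos34.4° = 1.818 m; N'_5 = 185·cos34.4° − 45·1.818 = 70.8; c'Δl = 9.82; W sinα = 104.5
Slice 6: Δl = 1.9/cos43.0° = 2.598 m; N'_6 = 201·cos43.0° − 27·2.598 = 76.9; c'Δl = 14.03; W sinα = 137.1
Slice 7: Δl = 2.6/cos56.9° = 4.761 m; N'_7 = 133·cos56.9° − 11·4.761 = 20.3; c'Δl = 25.71; W sinα = 111.4
Σc'Δl = 101.2 kN/m; ΣN' = 571.8 kN/m; ΣW sinα = 536.7 kN/m
Resisting = 101.2 + 571.8·tan28.8° = 101.2 + 314.4 = 415.5 kN/m
FS = 415.5 / 536.7 = 0.774

FS = 0.77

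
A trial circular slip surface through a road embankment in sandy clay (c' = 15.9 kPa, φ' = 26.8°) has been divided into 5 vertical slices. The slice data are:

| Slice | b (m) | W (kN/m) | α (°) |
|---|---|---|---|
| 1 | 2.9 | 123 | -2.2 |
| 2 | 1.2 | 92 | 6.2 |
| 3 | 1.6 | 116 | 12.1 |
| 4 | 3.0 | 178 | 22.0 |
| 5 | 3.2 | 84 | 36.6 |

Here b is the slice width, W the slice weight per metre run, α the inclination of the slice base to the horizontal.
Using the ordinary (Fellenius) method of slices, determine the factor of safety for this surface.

Ordinary method of slices: FS = Σ[c'·Δl_i + (W_i cosα_i)·tanφ'] / Σ W_i sinα_i, with Δl_i = b_i / cosα_i.
Slice 1: Δl = 2.9/cos(-2.2°) = 2.902 m; N'_1 = 123·cos(-2.2°) = 122.9; c'Δl = 46.14; W sinα = -4.7
Slice 2: Δl = 1.2/cos6.2° = 1.207 m; N'_2 = 92·cos6.2° = 91.5; c'Δl = 19.19; W sinα = 9.9
Slice 3: Δl = 1.6/cos12.1° = 1.636 m; N'_3 = 116·cos12.1° = 113.4; c'Δl = 26.02; W sinα = 24.3
Slice 4: Δl = 3.0/cos22.0° = 3.236 m; N'_4 = 178·cos22.0° = 165.0; c'Δl = 51.45; W sinα = 66.7
Slice 5: Δl = 3.2/cos36.6° = 3.986 m; N'_5 = 84·cos36.6° = 67.4; c'Δl = 63.38; W sinα = 50.1
Σc'Δl = 206.2 kN/m; ΣN' = 560.3 kN/m; ΣW sinα = 146.3 kN/m
Resisting = 206.2 + 560.3·tan26.8° = 206.2 + 283.0 = 489.2 kN/m
FS = 489.2 / 146.3 = 3.344

FS = 3.34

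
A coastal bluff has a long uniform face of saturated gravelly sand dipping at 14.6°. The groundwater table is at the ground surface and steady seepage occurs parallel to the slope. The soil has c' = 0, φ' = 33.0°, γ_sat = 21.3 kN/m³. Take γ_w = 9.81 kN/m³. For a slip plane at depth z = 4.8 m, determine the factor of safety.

FS = 1.34

With seepage parallel to the slope and the water table at the surface, the effective normal stress on the slip plane uses the buoyant unit weight γ' = γ_sat − γ_w while the driving shear stress uses γ_sat:
FS = [c' + γ' z cos²β tanφ'] / [γ_sat z sinβ cosβ]
(For c' = 0 this reduces to FS = (γ'/γ_sat)·tanφ'/tanβ.)
γ' = 21.3 − 9.81 = 11.49 kN/m³
Numerator = 0.0 + 11.49·4.8·cos²14.6°·tan33.0° = 0.0 + 11.49·4.8·0.9365·0.6494 = 33.540 kPa
Denominator = 21.3·4.8·sin14.6°·cos14.6° = 21.3·4.8·0.2521·0.9677 = 24.939 kPa
FS = 33.540 / 24.939 = 1.345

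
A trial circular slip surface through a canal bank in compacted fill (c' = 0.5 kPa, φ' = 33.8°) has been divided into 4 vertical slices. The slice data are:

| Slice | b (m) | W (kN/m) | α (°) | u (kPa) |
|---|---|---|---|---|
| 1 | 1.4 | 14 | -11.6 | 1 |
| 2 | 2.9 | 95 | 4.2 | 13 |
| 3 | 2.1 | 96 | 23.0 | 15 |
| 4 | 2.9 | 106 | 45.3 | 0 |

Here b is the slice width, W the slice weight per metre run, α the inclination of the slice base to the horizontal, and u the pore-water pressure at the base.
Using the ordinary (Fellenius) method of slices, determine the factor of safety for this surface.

FS = 1.18

Ordinary method of slices: FS = Σ[c'·Δl_i + (W_i cosα_i − u_i·Δl_i)·tanφ'] / Σ W_i sinα_i, with Δl_i = b_i / cosα_i.
Slice 1: Δl = 1.4/cos(-11.6°) = 1.429 m; N'_1 = 14·cos(-11.6°) − 1·1.429 = 12.3; c'Δl = 0.71; W sinα = -2.8
Slice 2: Δl = 2.9/cos4.2° = 2.908 m; N'_2 = 95·cos4.2° − 13·2.908 = 56.9; c'Δl = 1.45; W sinα = 7.0
Slice 3: Δl = 2.1/cos23.0° = 2.281 m; N'_3 = 96·cos23.0° − 15·2.281 = 54.1; c'Δl = 1.14; W sinα = 37.5
Slice 4: Δl = 2.9/cos45.3° = 4.123 m; N'_4 = 106·cos45.3° − 0·4.123 = 74.6; c'Δl = 2.06; W sinα = 75.3
Σc'Δl = 5.4 kN/m; ΣN' = 197.9 kN/m; ΣW sinα = 117.0 kN/m
Resisting = 5.4 + 197.9·tan33.8° = 5.4 + 132.5 = 137.9 kN/m
FS = 137.9 / 117.0 = 1.178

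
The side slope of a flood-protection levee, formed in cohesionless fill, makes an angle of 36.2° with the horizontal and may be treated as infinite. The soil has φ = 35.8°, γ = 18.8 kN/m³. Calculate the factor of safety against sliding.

For a dry cohesionless infinite slope the factor of safety is FS = tanφ / tanβ.
FS = tan35.8° / tan36.2° = 0.7212 / 0.7319 = 0.985

FS = 0.99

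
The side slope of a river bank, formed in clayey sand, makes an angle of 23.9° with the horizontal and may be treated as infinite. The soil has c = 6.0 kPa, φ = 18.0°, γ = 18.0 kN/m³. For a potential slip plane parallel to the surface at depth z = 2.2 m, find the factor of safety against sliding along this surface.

For an infinite slope with a slip plane parallel to the surface (no pore pressure): FS = [c + γz cos²β tanφ] / [γz sinβ cosβ].
γz = 18.0·2.2 = 39.60 kN/m²
Numerator = 6.0 + 39.60·cos²23.9°·tan18.0° = 6.0 + 39.60·0.8359·0.3249 = 16.755 kPa
Denominator = 39.60·sin23.9°·cos23.9° = 39.60·0.4051·0.9143 = 14.668 kPa
FS = 16.755 / 14.668 = 1.142

FS = 1.14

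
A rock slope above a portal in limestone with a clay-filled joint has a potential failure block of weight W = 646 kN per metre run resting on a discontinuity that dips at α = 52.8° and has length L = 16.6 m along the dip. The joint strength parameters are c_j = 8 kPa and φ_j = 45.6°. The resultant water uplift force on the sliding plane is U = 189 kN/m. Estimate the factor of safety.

Resolving the block weight along and normal to the plane and applying the Mohr–Coulomb strength on the joint:
N' = W cosα − U = 646·cos52.8° − 189 = 201.6 kN/m
Driving force T = W sinα = 646·sin52.8° = 514.6 kN/m
Resisting force R = c_j·L + N'·tanφ_j = 8·16.6 + 201.6·tan45.6° = 132.8 + 205.8 = 338.6 kN/m
FS = R / T = 338.6 / 514.6 = 0.658

FS = 0.66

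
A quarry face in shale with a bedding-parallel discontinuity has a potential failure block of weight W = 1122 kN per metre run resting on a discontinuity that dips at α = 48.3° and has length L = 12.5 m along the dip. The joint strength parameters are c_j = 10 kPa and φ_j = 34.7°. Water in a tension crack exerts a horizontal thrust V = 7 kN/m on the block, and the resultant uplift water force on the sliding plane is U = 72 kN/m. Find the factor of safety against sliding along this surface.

FS = 0.70

Resolving the block weight along and normal to the plane and applying the Mohr–Coulomb strength on the joint:
N' = W cosα − U − V sinα = 1122·cos48.3° − 72 − 7·sin48.3° = 669.2 kN/m
Driving force T = W sinα + V cosα = 1122·sin48.3° + 7·cos48.3° = 842.4 kN/m
Resisting force R = c_j·L + N'·tanφ_j = 10·12.5 + 669.2·tan34.7° = 125.0 + 463.3 = 588.3 kN/m
FS = R / T = 588.3 / 842.4 = 0.698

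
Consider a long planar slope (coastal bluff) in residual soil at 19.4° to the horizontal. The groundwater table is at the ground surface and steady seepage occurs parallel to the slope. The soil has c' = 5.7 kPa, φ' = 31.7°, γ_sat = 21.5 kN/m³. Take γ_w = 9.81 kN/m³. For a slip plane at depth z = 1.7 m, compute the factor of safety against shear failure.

FS = 1.45

With seepage parallel to the slope and the water table at the surface, the effective normal stress on the slip plane uses the buoyant unit weight γ' = γ_sat − γ_w while the driving shear stress uses γ_sat:
FS = [c' + γ' z cos²β tanφ'] / [γ_sat z sinβ cosβ]
γ' = 21.5 − 9.81 = 11.69 kN/m³
Numerator = 5.7 + 11.69·1.7·cos²19.4°·tan31.7° = 5.7 + 11.69·1.7·0.8897·0.6176 = 16.620 kPa
Denominator = 21.5·1.7·sin19.4°·cos19.4° = 21.5·1.7·0.3322·0.9432 = 11.451 kPa
FS = 16.620 / 11.451 = 1.451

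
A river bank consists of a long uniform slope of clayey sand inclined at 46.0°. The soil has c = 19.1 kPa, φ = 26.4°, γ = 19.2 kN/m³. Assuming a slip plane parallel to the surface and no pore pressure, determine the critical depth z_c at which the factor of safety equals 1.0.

z_c = 3.82 m

Setting FS = 1.00 in FS = [c + γz cos²β tanφ] / [γz sinβ cosβ] and solving for z:
z = c / [γ cosβ (FS·sinβ − cosβ·tanφ)]
  = 19.1 / [19.2·cos46.0°·(1.00·sin46.0° − cos46.0°·tan26.4°)]
  = 19.1 / [19.2·0.6947·(1.00·0.7193 − 0.6947·0.4964)]
  = 19.1 / 4.9950 = 3.824 m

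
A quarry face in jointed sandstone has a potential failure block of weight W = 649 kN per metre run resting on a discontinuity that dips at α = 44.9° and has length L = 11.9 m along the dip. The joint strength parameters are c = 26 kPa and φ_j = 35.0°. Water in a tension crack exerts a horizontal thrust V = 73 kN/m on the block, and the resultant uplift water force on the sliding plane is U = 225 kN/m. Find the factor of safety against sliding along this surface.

FS = 0.86

Resolving the block weight along and normal to the plane and applying the Mohr–Coulomb strength on the joint:
N' = W cosα − U − V sinα = 649·cos44.9° − 225 − 73·sin44.9° = 183.2 kN/m
Driving force T = W sinα + V cosα = 649·sin44.9° + 73·cos44.9° = 509.8 kN/m
Resisting force R = c·L + N'·tanφ_j = 26·11.9 + 183.2·tan35.0° = 309.4 + 128.3 = 437.7 kN/m
FS = R / T = 437.7 / 509.8 = 0.858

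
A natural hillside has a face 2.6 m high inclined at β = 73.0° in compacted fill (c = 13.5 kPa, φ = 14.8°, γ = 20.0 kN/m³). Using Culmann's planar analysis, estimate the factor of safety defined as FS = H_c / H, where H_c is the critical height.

FS = 2.03

H_c = (4c/γ) · sinβ cosφ / [1 − cos(β − φ)]
    = (4·13.5/20.0) · sin73.0°·cos14.8° / [1 − cos58.2°]
    = 2.700 · 0.9246 / 0.4730 = 5.28 m
FS = H_c / H = 5.28 / 2.6 = 2.030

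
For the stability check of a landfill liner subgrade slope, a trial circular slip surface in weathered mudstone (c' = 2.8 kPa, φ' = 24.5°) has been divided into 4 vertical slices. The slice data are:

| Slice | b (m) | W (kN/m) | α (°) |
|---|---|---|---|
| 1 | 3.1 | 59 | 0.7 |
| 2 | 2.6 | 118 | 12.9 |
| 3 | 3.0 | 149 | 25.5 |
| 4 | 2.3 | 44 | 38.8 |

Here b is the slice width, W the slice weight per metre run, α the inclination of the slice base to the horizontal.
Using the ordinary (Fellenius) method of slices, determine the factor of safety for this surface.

FS = 1.60

Ordinary method of slices: FS = Σ[c'·Δl_i + (W_i cosα_i)·tanφ'] / Σ W_i sinα_i, with Δl_i = b_i / cosα_i.
Slice 1: Δl = 3.1/cos0.7° = 3.100 m; N'_1 = 59·cos0.7° = 59.0; c'Δl = 8.68; W sinα = 0.7
Slice 2: Δl = 2.6/cos12.9° = 2.667 m; N'_2 = 118·cos12.9° = 115.0; c'Δl = 7.47; W sinα = 26.3
Slice 3: Δl = 3.0/cos25.5° = 3.324 m; N'_3 = 149·cos25.5° = 134.5; c'Δl = 9.31; W sinα = 64.1
Slice 4: Δl = 2.3/cos38.8° = 2.951 m; N'_4 = 44·cos38.8° = 34.3; c'Δl = 8.26; W sinα = 27.6
Σc'Δl = 33.7 kN/m; ΣN' = 342.8 kN/m; ΣW sinα = 118.8 kN/m
Resisting = 33.7 + 342.8·tan24.5° = 33.7 + 156.2 = 189.9 kN/m
FS = 189.9 / 118.8 = 1.599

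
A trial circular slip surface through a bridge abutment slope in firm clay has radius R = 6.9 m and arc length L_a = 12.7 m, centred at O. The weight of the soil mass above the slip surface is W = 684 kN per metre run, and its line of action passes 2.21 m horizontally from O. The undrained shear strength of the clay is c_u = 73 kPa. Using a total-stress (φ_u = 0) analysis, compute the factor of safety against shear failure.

Taking moments about the centre O, the resisting moment is provided by the undrained shear strength acting along the arc:
M_R = c_u·L_a·R = 73·12.70·6.9 = 6397.0 kN·m/m
M_D = W·d = 684·2.21 = 1511.6 kN·m/m
FS = M_R / M_D = 6397.0 / 1511.6 = 4.232

FS = 4.23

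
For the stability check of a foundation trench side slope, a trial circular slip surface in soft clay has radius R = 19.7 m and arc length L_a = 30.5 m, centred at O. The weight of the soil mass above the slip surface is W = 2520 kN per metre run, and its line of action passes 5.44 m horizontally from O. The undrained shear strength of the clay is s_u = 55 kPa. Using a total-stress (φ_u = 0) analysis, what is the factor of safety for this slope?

Taking moments about the centre O, the resisting moment is provided by the undrained shear strength acting along the arc:
M_R = s_u·L_a·R = 55·30.50·19.7 = 33046.8 kN·m/m
M_D = W·d = 2520·5.44 = 13708.8 kN·m/m
FS = M_R / M_D = 33046.8 / 13708.8 = 2.411

FS = 2.41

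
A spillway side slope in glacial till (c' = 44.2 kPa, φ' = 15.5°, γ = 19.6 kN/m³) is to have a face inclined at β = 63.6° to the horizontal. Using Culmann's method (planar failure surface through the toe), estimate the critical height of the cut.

Culmann's analysis gives the critical failure plane at α_cr = (β + φ')/2 = (63.6 + 15.5)/2 = 39.5°, and the critical height
H_c = (4c'/γ) · sinβ cosφ' / [1 − cos(β − φ')]
    = (4·44.2/19.6) · sin63.6°·cos15.5° / [1 − cos(48.1°)]
    = 9.020 · 0.8957·0.9636 / [1 − 0.6678]
    = 9.020 · 0.8631 / 0.3322
    = 23.44 m

H_c = 23.44 m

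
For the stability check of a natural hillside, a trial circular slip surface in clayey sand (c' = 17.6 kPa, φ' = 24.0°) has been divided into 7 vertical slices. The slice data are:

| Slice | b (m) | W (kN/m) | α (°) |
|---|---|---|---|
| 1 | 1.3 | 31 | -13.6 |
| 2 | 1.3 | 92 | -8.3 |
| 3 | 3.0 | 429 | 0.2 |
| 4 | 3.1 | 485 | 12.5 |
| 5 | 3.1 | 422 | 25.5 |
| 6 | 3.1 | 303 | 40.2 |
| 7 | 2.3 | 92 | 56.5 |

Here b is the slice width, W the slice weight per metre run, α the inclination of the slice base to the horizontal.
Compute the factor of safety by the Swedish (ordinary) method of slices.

Ordinary method of slices: FS = Σ[c'·Δl_i + (W_i cosα_i)·tanφ'] / Σ W_i sinα_i, with Δl_i = b_i / cosα_i.
Slice 1: Δl = 1.3/cos(-13.6°) = 1.338 m; N'_1 = 31·cos(-13.6°) = 30.1; c'Δl = 23.54; W sinα = -7.3
Slice 2: Δl = 1.3/cos(-8.3°) = 1.314 m; N'_2 = 92·cos(-8.3°) = 91.0; c'Δl = 23.12; W sinα = -13.3
Slice 3: Δl = 3.0/cos0.2° = 3.000 m; N'_3 = 429·cos0.2° = 429.0; c'Δl = 52.80; W sinα = 1.5
Slice 4: Δl = 3.1/cos12.5° = 3.175 m; N'_4 = 485·cos12.5° = 473.5; c'Δl = 55.88; W sinα = 105.0
Slice 5: Δl = 3.1/cos25.5° = 3.435 m; N'_5 = 422·cos25.5° = 380.9; c'Δl = 60.45; W sinα = 181.7
Slice 6: Δl = 3.1/cos40.2° = 4.059 m; N'_6 = 303·cos40.2° = 231.4; c'Δl = 71.43; W sinα = 195.6
Slice 7: Δl = 2.3/cos56.5° = 4.167 m; N'_7 = 92·cos56.5° = 50.8; c'Δl = 73.34; W sinα = 76.7
Σc'Δl = 360.6 kN/m; ΣN' = 1686.8 kN/m; ΣW sinα = 539.9 kN/m
Resisting = 360.6 + 1686.8·tan24.0° = 360.6 + 751.0 = 1111.6 kN/m
FS = 1111.6 / 539.9 = 2.059

FS = 2.06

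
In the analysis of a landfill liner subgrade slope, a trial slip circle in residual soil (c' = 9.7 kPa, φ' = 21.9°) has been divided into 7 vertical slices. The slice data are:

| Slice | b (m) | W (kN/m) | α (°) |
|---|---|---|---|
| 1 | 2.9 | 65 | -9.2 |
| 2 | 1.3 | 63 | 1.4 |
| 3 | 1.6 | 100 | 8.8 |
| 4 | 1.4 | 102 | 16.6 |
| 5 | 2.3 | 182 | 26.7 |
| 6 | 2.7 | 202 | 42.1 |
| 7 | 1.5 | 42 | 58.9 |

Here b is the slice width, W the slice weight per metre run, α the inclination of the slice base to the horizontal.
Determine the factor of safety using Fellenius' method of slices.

Ordinary method of slices: FS = Σ[c'·Δl_i + (W_i cosα_i)·tanφ'] / Σ W_i sinα_i, with Δl_i = b_i / cosα_i.
Slice 1: Δl = 2.9/cos(-9.2°) = 2.938 m; N'_1 = 65·cos(-9.2°) = 64.2; c'Δl = 28.50; W sinα = -10.4
Slice 2: Δl = 1.3/cos1.4° = 1.300 m; N'_2 = 63·cos1.4° = 63.0; c'Δl = 12.61; W sinα = 1.5
Slice 3: Δl = 1.6/cos8.8° = 1.619 m; N'_3 = 100·cos8.8° = 98.8; c'Δl = 15.70; W sinα = 15.3
Slice 4: Δl = 1.4/cos16.6° = 1.461 m; N'_4 = 102·cos16.6° = 97.7; c'Δl = 14.17; W sinα = 29.1
Slice 5: Δl = 2.3/cos26.7° = 2.575 m; N'_5 = 182·cos26.7° = 162.6; c'Δl = 24.97; W sinα = 81.8
Slice 6: Δl = 2.7/cos42.1° = 3.639 m; N'_6 = 202·cos42.1° = 149.9; c'Δl = 35.30; W sinα = 135.4
Slice 7: Δl = 1.5/cos58.9° = 2.904 m; N'_7 = 42·cos58.9° = 21.7; c'Δl = 28.17; W sinα = 36.0
Σc'Δl = 159.4 kN/m; ΣN' = 657.9 kN/m; ΣW sinα = 288.8 kN/m
Resisting = 159.4 + 657.9·tan21.9° = 159.4 + 264.5 = 423.9 kN/m
FS = 423.9 / 288.8 = 1.468

FS = 1.47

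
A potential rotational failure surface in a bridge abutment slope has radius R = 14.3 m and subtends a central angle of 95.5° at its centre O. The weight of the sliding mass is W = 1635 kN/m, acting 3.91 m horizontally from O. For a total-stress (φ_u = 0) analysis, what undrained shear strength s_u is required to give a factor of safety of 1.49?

FS = s_u·L_a·R / (W·d), so s_u = FS·W·d / (L_a·R).
Arc length L_a = R·θ = 14.3·(95.5°·π/180) = 14.3·1.6668 = 23.84 m
s_u = 1.49·1635·3.91 / (23.84·14.3) = 9525.3 / 340.84 = 27.95 kPa

s_u = 27.9 kPa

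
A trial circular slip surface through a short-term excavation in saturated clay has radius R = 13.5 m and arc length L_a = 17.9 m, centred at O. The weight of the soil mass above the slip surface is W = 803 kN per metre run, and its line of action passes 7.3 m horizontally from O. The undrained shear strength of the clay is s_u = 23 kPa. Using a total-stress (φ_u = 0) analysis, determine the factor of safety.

FS = 0.95

Taking moments about the centre O, the resisting moment is provided by the undrained shear strength acting along the arc:
M_R = s_u·L_a·R = 23·17.90·13.5 = 5557.9 kN·m/m
M_D = W·d = 803·7.3 = 5861.9 kN·m/m
FS = M_R / M_D = 5557.9 / 5861.9 = 0.948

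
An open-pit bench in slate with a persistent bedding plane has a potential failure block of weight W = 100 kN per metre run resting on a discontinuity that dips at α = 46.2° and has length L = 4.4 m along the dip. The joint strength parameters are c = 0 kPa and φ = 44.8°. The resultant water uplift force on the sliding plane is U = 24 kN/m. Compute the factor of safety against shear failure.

Resolving the block weight along and normal to the plane and applying the Mohr–Coulomb strength on the joint:
N' = W cosα − U = 100·cos46.2° − 24 = 45.2 kN/m
Driving force T = W sinα = 100·sin46.2° = 72.2 kN/m
Resisting force R = c·L + N'·tanφ = 0·4.4 + 45.2·tan44.8° = 0.0 + 44.9 = 44.9 kN/m
FS = R / T = 44.9 / 72.2 = 0.622

FS = 0.62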